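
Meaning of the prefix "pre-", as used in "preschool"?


Prefix: pre-
As in: preschool -> pre- + school
Meaning = before


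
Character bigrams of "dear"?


Word: "dear" (length 4)
Number of bigrams = 4 - 2 + 1 = 3
  Position 0: "de"
  Position 1: "ea"
  Position 2: "ar"
Bigrams = "de", "ea", "ar"


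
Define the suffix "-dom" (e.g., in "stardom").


Suffix: -dom
As in: stardom -> star + -dom
Meaning = state / realm


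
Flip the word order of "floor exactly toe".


Original: "floor exactly toe"
Words (1..n): floor | exactly | toe
Reversed (n..1): toe | exactly | floor
Result = "toe exactly floor"


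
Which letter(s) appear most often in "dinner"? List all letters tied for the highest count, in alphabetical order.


Word: "dinner"
Letter counts:
  'd': 1
  'e': 1
  'i': 1
  'n': 2
  'r': 1
Maximum count = 2
Most frequent = 'n' (2 times each)


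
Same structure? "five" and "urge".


Pattern of "five": [0, 1, 2, 3]
Pattern of "urge": [0, 1, 2, 3]
Patterns match
Same pattern = Yes


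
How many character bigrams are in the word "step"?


Word: "step" (length 4)
Number of 2-grams = length - 2 + 1 = 4 - 2 + 1
= 3


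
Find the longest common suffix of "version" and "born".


Word 1: "version"
Word 2: "born"
Comparing from end:
  Pos -1: 'n' == 'n'
  Pos -2: 'o' != 'r' (stop)
LCS = "n" (length 1)


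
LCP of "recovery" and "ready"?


Word 1: "recovery"
Word 2: "ready"
Comparing from start:
  Pos 0: 'r' == 'r'
  Pos 1: 'e' == 'e'
  Pos 2: 'c' != 'a' (stop)
LCP = "re" (length 2)


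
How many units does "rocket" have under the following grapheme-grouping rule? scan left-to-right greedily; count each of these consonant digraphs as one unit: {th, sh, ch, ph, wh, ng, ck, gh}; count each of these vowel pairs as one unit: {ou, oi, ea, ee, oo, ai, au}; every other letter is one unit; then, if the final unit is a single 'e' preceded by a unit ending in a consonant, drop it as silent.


Word: "rocket" (6 letters)
Left-to-right scan:
  (1) 'r' (letter)
  (2) 'o' (letter)
  (3) 'ck' (digraph)
  (4) 'e' (letter)
  (5) 't' (letter)
Units from scan: 5
Sound units = 5 units


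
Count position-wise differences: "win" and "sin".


Comparing character by character (same length = 3):
  Pos 0: 'w' vs 's' !=
  Pos 1: 'i' vs 'i' =
  Pos 2: 'n' vs 'n' =
Hamming distance = 1


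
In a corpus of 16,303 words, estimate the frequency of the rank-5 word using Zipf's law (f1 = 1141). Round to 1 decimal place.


Zipf's law: f(r) = f(1) / r
f(1) = 1141
f(5) = 1141 / 5
= 228.2 occurrences


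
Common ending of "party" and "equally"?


Word 1: "party"
Word 2: "equally"
Comparing from end:
  Pos -1: 'y' == 'y'
  Pos -2: 't' != 'l' (stop)
LCS = "y" (length 1)


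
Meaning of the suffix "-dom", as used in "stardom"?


Suffix: -dom
Example: stardom = star + -dom
Meaning = state / realm


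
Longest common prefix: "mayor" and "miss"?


Word 1: "mayor"
Word 2: "miss"
Comparing from start:
  Pos 0: 'm' == 'm'
  Pos 1: 'a' != 'i' (stop)
LCP = "m" (length 1)


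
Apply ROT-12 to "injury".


Word: "injury"
Shift: 12
Each letter → (letter + shift) mod 26:
  'i' (8) + 12 = 20 → 'u'
  'n' (13) + 12 = 25 → 'z'
  'j' (9) + 12 = 21 → 'v'
  'u' (20) + 12 = 6 → 'g'
  'r' (17) + 12 = 3 → 'd'
  'y' (24) + 12 = 10 → 'k'
Result = "uzvgdk"


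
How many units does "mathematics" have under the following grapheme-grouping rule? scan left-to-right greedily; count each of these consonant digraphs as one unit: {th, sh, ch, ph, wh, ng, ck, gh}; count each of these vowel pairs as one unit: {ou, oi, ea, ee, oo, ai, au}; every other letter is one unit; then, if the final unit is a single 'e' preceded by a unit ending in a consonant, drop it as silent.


Word: "mathematics" (11 letters)
Left-to-right scan:
  (1) 'm' (letter)
  (2) 'a' (letter)
  (3) 'th' (digraph)
  (4) 'e' (letter)
  (5) 'm' (letter)
  (6) 'a' (letter)
  (7) 't' (letter)
  (8) 'i' (letter)
  (9) 'c' (letter)
  (10) 's' (letter)
Units from scan: 10
Sound units = 10 units


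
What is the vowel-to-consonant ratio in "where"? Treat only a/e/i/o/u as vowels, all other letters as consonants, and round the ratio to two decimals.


Word: "where"
Vowels (a,e,i,o,u): 2
Consonants: 3
Ratio = 2/3
= 0.67


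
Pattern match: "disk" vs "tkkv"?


Pattern of "disk": [0, 1, 2, 3]
Pattern of "tkkv": [0, 1, 1, 2]
Patterns do not match
Same pattern = No


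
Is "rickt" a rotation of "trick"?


Word: "trick", Candidate: "rickt"
Method: check if candidate is substring of word+word
"tricktrick" contains "rickt"? Yes
Is rotation = Yes


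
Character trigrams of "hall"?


Word: "hall" (length 4)
Number of trigrams = 4 - 3 + 1 = 2
  Position 0: "hal"
  Position 1: "all"
Trigrams = "hal", "all"


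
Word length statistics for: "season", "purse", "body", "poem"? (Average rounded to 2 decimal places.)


Lengths: "season"=6, "purse"=5, "body"=4, "poem"=4
Sum = 19, Count = 4
Average = 19/4 = 4.75
= avg=4.75, min=4, max=6


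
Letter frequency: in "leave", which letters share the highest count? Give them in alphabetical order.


Word: "leave"
Letter counts:
  'a': 1
  'e': 2
  'l': 1
  'v': 1
Maximum count = 2
Most frequent = 'e' (2 times each)


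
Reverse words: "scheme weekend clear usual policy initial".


Original: "scheme weekend clear usual policy initial"
Words (1..n): scheme | weekend | clear | usual | policy | initial
Reversed (n..1): initial | policy | usual | clear | weekend | scheme
Result = "initial policy usual clear weekend scheme"


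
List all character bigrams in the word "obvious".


Word: "obvious" (length 7)
Number of bigrams = 7 - 2 + 1 = 6
  Position 0: "ob"
  Position 1: "bv"
  Position 2: "vi"
  Position 3: "io"
  Position 4: "ou"
  Position 5: "us"
Bigrams = "ob", "bv", "vi", "io", "ou", "us"


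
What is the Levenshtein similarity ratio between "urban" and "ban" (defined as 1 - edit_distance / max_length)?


Word 1: "urban" (length 5)
Word 2: "ban" (length 3)
One optimal edit sequence:
  1. delete 'u'  (+1)
  2. delete 'r'  (+1)
  3. keep 'b'
  4. keep 'a'
  5. keep 'n'
Edit distance = 2
Max length = max(5, 3) = 5
Similarity = 1 - 2/5
= 0.6000


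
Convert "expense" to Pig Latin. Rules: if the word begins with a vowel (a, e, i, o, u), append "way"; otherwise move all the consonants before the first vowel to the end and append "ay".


Word: "expense"
Starts with vowel → add 'way'
Pig Latin = "expenseway"


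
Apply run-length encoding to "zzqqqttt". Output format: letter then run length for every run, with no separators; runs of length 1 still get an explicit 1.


String: "zzqqqttt"
Scanning for consecutive runs:
  'z' x 2
  'q' x 3
  't' x 3
RLE = "z2q3t3"


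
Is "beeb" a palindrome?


Word: "beeb"
Reversed: "beeb"
Forward == Backward? beeb == beeb
Palindrome = Yes


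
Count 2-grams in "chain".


Word: "chain" (length 5)
Number of 2-grams = length - 2 + 1 = 5 - 2 + 1
= 4


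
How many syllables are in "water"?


Word: "water"
Syllable breakdown: wa · ter
Counting: 2 parts
= 2 syllables


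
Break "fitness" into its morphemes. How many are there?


Word: "fitness"
Morphemes: fit / -ness
Each morpheme carries meaning
= 2 morphemes


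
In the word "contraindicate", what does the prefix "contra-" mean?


Prefix: contra-
As in: contraindicate -> contra- + indicate
Meaning = against


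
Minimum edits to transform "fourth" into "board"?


Word 1: "fourth" (length 6)
Word 2: "board" (length 5)
One optimal edit sequence (insert/delete/substitute each cost 1):
  1. substitute 'f' -> 'b'  (+1)
  2. keep 'o'
  3. substitute 'u' -> 'a'  (+1)
  4. keep 'r'
  5. delete 't'  (+1)
  6. substitute 'h' -> 'd'  (+1)
Total edit operations: 4
Edit distance = 4


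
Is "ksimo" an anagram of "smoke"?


Word 1: "smoke" → sorted: ekmos
Word 2: "ksimo" → sorted: ikmos
Same letters? ekmos != ikmos
Anagram = No


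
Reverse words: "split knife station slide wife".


Original: "split knife station slide wife"
Words (1..n): split | knife | station | slide | wife
Reversed (n..1): wife | slide | station | knife | split
Result = "wife slide station knife split"


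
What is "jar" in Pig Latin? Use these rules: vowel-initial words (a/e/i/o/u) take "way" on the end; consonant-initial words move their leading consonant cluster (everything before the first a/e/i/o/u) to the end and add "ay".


Word: "jar"
Starts with consonant(s) → move to end, add 'ay'
Consonant cluster: "j"
Pig Latin = "arjay"


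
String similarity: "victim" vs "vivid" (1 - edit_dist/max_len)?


Word 1: "victim" (length 6)
Word 2: "vivid" (length 5)
One optimal edit sequence:
  1. keep 'v'
  2. keep 'i'
  3. delete 'c'  (+1)
  4. substitute 't' -> 'v'  (+1)
  5. keep 'i'
  6. substitute 'm' -> 'd'  (+1)
Edit distance = 3
Max length = max(6, 5) = 6
Similarity = 1 - 3/6
= 0.5000


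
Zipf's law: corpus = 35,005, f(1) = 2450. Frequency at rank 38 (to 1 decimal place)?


Zipf's law: f(r) = f(1) / r
f(1) = 2450
f(38) = 2450 / 38
= 64.5 occurrences


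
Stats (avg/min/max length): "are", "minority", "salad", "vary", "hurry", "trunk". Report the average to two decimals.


Lengths: "are"=3, "minority"=8, "salad"=5, "vary"=4, "hurry"=5, "trunk"=5
Sum = 30, Count = 6
Average = 30/6 = 5.00
= avg=5.00, min=3, max=8


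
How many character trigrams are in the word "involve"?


Word: "involve" (length 7)
Number of 3-grams = length - 3 + 1 = 7 - 3 + 1
= 5


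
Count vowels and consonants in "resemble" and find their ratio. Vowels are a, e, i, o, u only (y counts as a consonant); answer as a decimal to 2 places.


Word: "resemble"
Vowels (a,e,i,o,u): 3
Consonants: 5
Ratio = 3/5
= 0.60


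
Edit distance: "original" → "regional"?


Word 1: "original" (length 8)
Word 2: "regional" (length 8)
One optimal edit sequence (insert/delete/substitute each cost 1):
  1. delete 'o'  (+1)
  2. keep 'r'
  3. substitute 'i' -> 'e'  (+1)
  4. keep 'g'
  5. keep 'i'
  6. insert 'o'  (+1)
  7. keep 'n'
  8. keep 'a'
  9. keep 'l'
Total edit operations: 3
Edit distance = 3


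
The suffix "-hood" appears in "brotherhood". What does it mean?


Suffix: -hood
Example: brotherhood = brother + -hood
Meaning = state / condition


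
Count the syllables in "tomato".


Word: "tomato"
Syllable breakdown: to | ma | to
Counting: 3 parts
= 3 syllables


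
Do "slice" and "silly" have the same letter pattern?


Pattern of "slice": [0, 1, 2, 3, 4]
Pattern of "silly": [0, 1, 2, 2, 3]
Patterns do not match
Same pattern = No


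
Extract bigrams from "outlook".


Word: "outlook" (length 7)
Number of bigrams = 7 - 2 + 1 = 6
  Position 0: "ou"
  Position 1: "ut"
  Position 2: "tl"
  Position 3: "lo"
  Position 4: "oo"
  Position 5: "ok"
Bigrams = "ou", "ut", "tl", "lo", "oo", "ok"


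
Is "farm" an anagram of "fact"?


Word 1: "fact" → sorted: acft
Word 2: "farm" → sorted: afmr
Same letters? acft != afmr
Anagram = No


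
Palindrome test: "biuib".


Word: "biuib"
Reversed: "biuib"
Forward == Backward? biuib == biuib
Palindrome = Yes


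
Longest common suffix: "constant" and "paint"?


Word 1: "constant"
Word 2: "paint"
Comparing from end:
  Pos -1: 't' == 't'
  Pos -2: 'n' == 'n'
  Pos -3: 'a' != 'i' (stop)
LCS = "nt" (length 2)


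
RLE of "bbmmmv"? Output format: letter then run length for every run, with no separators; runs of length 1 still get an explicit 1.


String: "bbmmmv"
Scanning for consecutive runs:
  'b' x 2
  'm' x 3
  'v' x 1
RLE = "b2m3v1"


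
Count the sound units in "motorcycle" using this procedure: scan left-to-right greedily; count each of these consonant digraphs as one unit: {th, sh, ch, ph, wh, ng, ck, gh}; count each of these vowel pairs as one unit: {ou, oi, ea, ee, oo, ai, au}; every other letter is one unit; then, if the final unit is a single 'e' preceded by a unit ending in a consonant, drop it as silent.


Word: "motorcycle" (10 letters)
Left-to-right scan:
  (1) 'm' (letter)
  (2) 'o' (letter)
  (3) 't' (letter)
  (4) 'o' (letter)
  (5) 'r' (letter)
  (6) 'c' (letter)
  (7) 'y' (letter)
  (8) 'c' (letter)
  (9) 'l' (letter)
  (10) 'e' (letter)
Units from scan: 10
Final unit is 'e' after a consonant -> drop as silent (-1)
Sound units = 9 units


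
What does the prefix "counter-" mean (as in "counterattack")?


Prefix: counter-
As in: counterattack -> counter- + attack
Meaning = against / opposite


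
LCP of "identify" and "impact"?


Word 1: "identify"
Word 2: "impact"
Comparing from start:
  Pos 0: 'i' == 'i'
  Pos 1: 'd' != 'm' (stop)
LCP = "i" (length 1)


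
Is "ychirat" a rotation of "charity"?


Word: "charity", Candidate: "ychirat"
Method: check if candidate is substring of word+word
"charitycharity" contains "ychirat"? No
Is rotation = No


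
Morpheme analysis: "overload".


Word: "overload"
Morphemes: over- | load
Each morpheme carries meaning
= 2 morphemes


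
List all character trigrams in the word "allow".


Word: "allow" (length 5)
Number of trigrams = 5 - 3 + 1 = 3
  Position 0: "all"
  Position 1: "llo"
  Position 2: "low"
Trigrams = "all", "llo", "low"


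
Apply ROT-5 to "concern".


Word: "concern"
Shift: 5
Each letter → (letter + shift) mod 26:
  'c' (2) + 5 = 7 → 'h'
  'o' (14) + 5 = 19 → 't'
  'n' (13) + 5 = 18 → 's'
  'c' (2) + 5 = 7 → 'h'
  'e' (4) + 5 = 9 → 'j'
  'r' (17) + 5 = 22 → 'w'
  'n' (13) + 5 = 18 → 's'
Result = "htshjws"


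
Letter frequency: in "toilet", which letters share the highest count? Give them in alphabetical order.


Word: "toilet"
Letter counts:
  'e': 1
  'i': 1
  'l': 1
  'o': 1
  't': 2
Maximum count = 2
Most frequent = 't' (2 times each)


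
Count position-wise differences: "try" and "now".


Comparing character by character (same length = 3):
  Pos 0: 't' vs 'n' !=
  Pos 1: 'r' vs 'o' !=
  Pos 2: 'y' vs 'w' !=
Hamming distance = 3


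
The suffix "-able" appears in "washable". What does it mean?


Suffix: -able
As in: washable -> wash + -able
Meaning = capable of


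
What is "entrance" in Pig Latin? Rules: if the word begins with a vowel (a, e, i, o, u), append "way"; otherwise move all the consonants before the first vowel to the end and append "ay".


Word: "entrance"
Starts with vowel → add 'way'
Pig Latin = "entranceway"


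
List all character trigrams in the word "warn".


Word: "warn" (length 4)
Number of trigrams = 4 - 3 + 1 = 2
  Position 0: "war"
  Position 1: "arn"
Trigrams = "war", "arn"


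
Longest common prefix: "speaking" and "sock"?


Word 1: "speaking"
Word 2: "sock"
Comparing from start:
  Pos 0: 's' == 's'
  Pos 1: 'p' != 'o' (stop)
LCP = "s" (length 1)


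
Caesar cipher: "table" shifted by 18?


Word: "table"
Shift: 18
Each letter → (letter + shift) mod 26:
  't' (19) + 18 = 11 → 'l'
  'a' (0) + 18 = 18 → 's'
  'b' (1) + 18 = 19 → 't'
  'l' (11) + 18 = 3 → 'd'
  'e' (4) + 18 = 22 → 'w'
Result = "lstdw"


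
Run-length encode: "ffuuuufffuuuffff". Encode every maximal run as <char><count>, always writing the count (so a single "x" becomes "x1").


String: "ffuuuufffuuuffff"
Scanning for consecutive runs:
  'f' x 2
  'u' x 4
  'f' x 3
  'u' x 3
  'f' x 4
RLE = "f2u4f3u3f4"


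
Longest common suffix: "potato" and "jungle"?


Word 1: "potato"
Word 2: "jungle"
Comparing from end:
  Pos -1: 'o' != 'e' (stop)
LCS = "" (length 0)


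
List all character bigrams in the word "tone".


Word: "tone" (length 4)
Number of bigrams = 4 - 2 + 1 = 3
  Position 0: "to"
  Position 1: "on"
  Position 2: "ne"
Bigrams = "to", "on", "ne"


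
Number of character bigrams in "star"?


Word: "star" (length 4)
Number of 2-grams = length - 2 + 1 = 4 - 2 + 1
= 3


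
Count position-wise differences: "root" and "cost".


Comparing character by character (same length = 4):
  Pos 0: 'r' vs 'c' !=
  Pos 1: 'o' vs 'o' =
  Pos 2: 'o' vs 's' !=
  Pos 3: 't' vs 't' =
Hamming distance = 2


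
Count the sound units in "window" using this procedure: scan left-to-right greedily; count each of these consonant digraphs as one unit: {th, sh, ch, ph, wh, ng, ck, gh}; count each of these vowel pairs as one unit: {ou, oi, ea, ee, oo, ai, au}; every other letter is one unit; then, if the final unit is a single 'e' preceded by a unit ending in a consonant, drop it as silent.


Word: "window" (6 letters)
Left-to-right scan:
  (1) 'w' (letter)
  (2) 'i' (letter)
  (3) 'n' (letter)
  (4) 'd' (letter)
  (5) 'o' (letter)
  (6) 'w' (letter)
Units from scan: 6
Sound units = 6 units


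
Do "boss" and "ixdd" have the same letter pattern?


Pattern of "boss": [0, 1, 2, 2]
Pattern of "ixdd": [0, 1, 2, 2]
Patterns match
Same pattern = Yes


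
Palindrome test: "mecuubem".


Word: "mecuubem"
Reversed: "mebuucem"
Forward == Backward? mecuubem != mebuucem
Palindrome = No


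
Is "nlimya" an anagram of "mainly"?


Word 1: "mainly" → sorted: ailmny
Word 2: "nlimya" → sorted: ailmny
Same letters? ailmny == ailmny
Anagram = Yes


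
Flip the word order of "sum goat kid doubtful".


Original: "sum goat kid doubtful"
Words (1..n): sum | goat | kid | doubtful
Reversed (n..1): doubtful | kid | goat | sum
Result = "doubtful kid goat sum"


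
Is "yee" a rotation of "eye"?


Word: "eye", Candidate: "yee"
Method: check if candidate is substring of word+word
"eyeeye" contains "yee"? Yes
Is rotation = Yes


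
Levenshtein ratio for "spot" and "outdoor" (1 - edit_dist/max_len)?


Word 1: "spot" (length 4)
Word 2: "outdoor" (length 7)
One optimal edit sequence:
  1. insert 'o'  (+1)
  2. insert 'u'  (+1)
  3. insert 't'  (+1)
  4. substitute 's' -> 'd'  (+1)
  5. substitute 'p' -> 'o'  (+1)
  6. keep 'o'
  7. substitute 't' -> 'r'  (+1)
Edit distance = 6
Max length = max(4, 7) = 7
Similarity = 1 - 6/7
= 0.1429


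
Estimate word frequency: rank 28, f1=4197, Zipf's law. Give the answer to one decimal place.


Zipf's law: f(r) = f(1) / r
f(1) = 4197
f(28) = 4197 / 28
= 149.9 occurrences


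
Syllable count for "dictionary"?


Word: "dictionary"
Syllable breakdown: dic-tion-ar-y
Counting: 4 parts
= 4 syllables


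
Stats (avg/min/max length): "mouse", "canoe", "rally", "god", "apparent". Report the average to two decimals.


Lengths: "mouse"=5, "canoe"=5, "rally"=5, "god"=3, "apparent"=8
Sum = 26, Count = 5
Average = 26/5 = 5.20
= avg=5.20, min=3, max=8


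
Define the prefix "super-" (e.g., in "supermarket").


Prefix: super-
Example: supermarket = super- + market
Meaning = above / beyond


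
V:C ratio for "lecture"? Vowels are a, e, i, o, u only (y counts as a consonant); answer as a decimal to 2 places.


Word: "lecture"
Vowels (a,e,i,o,u): 3
Consonants: 4
Ratio = 3/4
= 0.75


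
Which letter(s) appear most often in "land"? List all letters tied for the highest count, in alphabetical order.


Word: "land"
Letter counts:
  'a': 1
  'd': 1
  'l': 1
  'n': 1
Maximum count = 1
Most frequent = 'a', 'd', 'l', 'n' (1 time each)


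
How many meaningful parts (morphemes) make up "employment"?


Word: "employment"
Morphemes: employ / -ment
Each morpheme carries meaning
= 2 morphemes


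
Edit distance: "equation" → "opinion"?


Word 1: "equation" (length 8)
Word 2: "opinion" (length 7)
One optimal edit sequence (insert/delete/substitute each cost 1):
  1. delete 'e'  (+1)
  2. substitute 'q' -> 'o'  (+1)
  3. substitute 'u' -> 'p'  (+1)
  4. substitute 'a' -> 'i'  (+1)
  5. substitute 't' -> 'n'  (+1)
  6. keep 'i'
  7. keep 'o'
  8. keep 'n'
Total edit operations: 5
Edit distance = 5


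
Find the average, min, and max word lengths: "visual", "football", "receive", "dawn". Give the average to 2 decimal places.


Lengths: "visual"=6, "football"=8, "receive"=7, "dawn"=4
Sum = 25, Count = 4
Average = 25/4 = 6.25
= avg=6.25, min=4, max=8


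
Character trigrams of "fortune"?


Word: "fortune" (length 7)
Number of trigrams = 7 - 3 + 1 = 5
  Position 0: "for"
  Position 1: "ort"
  Position 2: "rtu"
  Position 3: "tun"
  Position 4: "une"
Trigrams = "for", "ort", "rtu", "tun", "une"


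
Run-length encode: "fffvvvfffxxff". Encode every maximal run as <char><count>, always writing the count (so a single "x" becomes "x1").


String: "fffvvvfffxxff"
Scanning for consecutive runs:
  'f' x 3
  'v' x 3
  'f' x 3
  'x' x 2
  'f' x 2
RLE = "f3v3f3x2f2"


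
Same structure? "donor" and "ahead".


Pattern of "donor": [0, 1, 2, 1, 3]
Pattern of "ahead": [0, 1, 2, 0, 3]
Patterns do not match
Same pattern = No


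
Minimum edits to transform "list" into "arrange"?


Word 1: "list" (length 4)
Word 2: "arrange" (length 7)
One optimal edit sequence (insert/delete/substitute each cost 1):
  1. insert 'a'  (+1)
  2. insert 'r'  (+1)
  3. insert 'r'  (+1)
  4. substitute 'l' -> 'a'  (+1)
  5. substitute 'i' -> 'n'  (+1)
  6. substitute 's' -> 'g'  (+1)
  7. substitute 't' -> 'e'  (+1)
Total edit operations: 7
Edit distance = 7


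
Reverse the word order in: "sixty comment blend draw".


Original: "sixty comment blend draw"
Words (1..n): sixty | comment | blend | draw
Reversed (n..1): draw | blend | comment | sixty
Result = "draw blend comment sixty"


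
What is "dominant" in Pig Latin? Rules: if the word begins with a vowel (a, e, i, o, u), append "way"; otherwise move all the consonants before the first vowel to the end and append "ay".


Word: "dominant"
Starts with consonant(s) → move to end, add 'ay'
Consonant cluster: "d"
Pig Latin = "ominantday"


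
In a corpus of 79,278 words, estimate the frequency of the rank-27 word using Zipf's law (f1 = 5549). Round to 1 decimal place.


Zipf's law: f(r) = f(1) / r
f(1) = 5549
f(27) = 5549 / 27
= 205.5 occurrences


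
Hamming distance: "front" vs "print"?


Comparing character by character (same length = 5):
  Pos 0: 'f' vs 'p' !=
  Pos 1: 'r' vs 'r' =
  Pos 2: 'o' vs 'i' !=
  Pos 3: 'n' vs 'n' =
  Pos 4: 't' vs 't' =
Hamming distance = 2


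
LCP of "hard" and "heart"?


Word 1: "hard"
Word 2: "heart"
Comparing from start:
  Pos 0: 'h' == 'h'
  Pos 1: 'a' != 'e' (stop)
LCP = "h" (length 1)


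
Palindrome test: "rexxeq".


Word: "rexxeq"
Reversed: "qexxer"
Forward == Backward? rexxeq != qexxer
Palindrome = No


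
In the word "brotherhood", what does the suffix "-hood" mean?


Suffix: -hood
Example: brotherhood (brother + -hood)
Meaning = state / condition


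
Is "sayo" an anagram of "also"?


Word 1: "also" → sorted: alos
Word 2: "sayo" → sorted: aosy
Same letters? alos != aosy
Anagram = No


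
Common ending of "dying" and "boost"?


Word 1: "dying"
Word 2: "boost"
Comparing from end:
  Pos -1: 'g' != 't' (stop)
LCS = "" (length 0)


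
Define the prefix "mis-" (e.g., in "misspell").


Prefix: mis-
Example: misspell = mis- + spell
Meaning = wrongly


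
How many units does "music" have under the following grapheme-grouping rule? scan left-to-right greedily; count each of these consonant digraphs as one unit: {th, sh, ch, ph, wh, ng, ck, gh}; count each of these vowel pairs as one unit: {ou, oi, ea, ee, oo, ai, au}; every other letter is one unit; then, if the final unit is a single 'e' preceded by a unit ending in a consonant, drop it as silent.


Word: "music" (5 letters)
Left-to-right scan:
  [1] 'm' (letter)
  [2] 'u' (letter)
  [3] 's' (letter)
  [4] 'i' (letter)
  [5] 'c' (letter)
Units from scan: 5
Sound units = 5 units


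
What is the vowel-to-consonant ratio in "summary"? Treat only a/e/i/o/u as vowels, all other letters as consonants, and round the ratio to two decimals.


Word: "summary"
Vowels (a,e,i,o,u): 2
Consonants: 5
Ratio = 2/5
= 0.40


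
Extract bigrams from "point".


Word: "point" (length 5)
Number of bigrams = 5 - 2 + 1 = 4
  Position 0: "po"
  Position 1: "oi"
  Position 2: "in"
  Position 3: "nt"
Bigrams = "po", "oi", "in", "nt"


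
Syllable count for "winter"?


Word: "winter"
Syllable breakdown: win-ter
Counting: 2 parts
= 2 syllables


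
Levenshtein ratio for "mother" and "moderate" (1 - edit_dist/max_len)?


Word 1: "mother" (length 6)
Word 2: "moderate" (length 8)
One optimal edit sequence:
  1. keep 'm'
  2. keep 'o'
  3. delete 't'  (+1)
  4. substitute 'h' -> 'd'  (+1)
  5. keep 'e'
  6. keep 'r'
  7. insert 'a'  (+1)
  8. insert 't'  (+1)
  9. insert 'e'  (+1)
Edit distance = 5
Max length = max(6, 8) = 8
Similarity = 1 - 5/8
= 0.3750


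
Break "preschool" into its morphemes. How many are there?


Word: "preschool"
Morphemes: pre- / school
Each morpheme carries meaning
= 2 morphemes


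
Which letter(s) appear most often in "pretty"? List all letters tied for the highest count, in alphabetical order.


Word: "pretty"
Letter counts:
  'e': 1
  'p': 1
  'r': 1
  't': 2
  'y': 1
Maximum count = 2
Most frequent = 't' (2 times each)


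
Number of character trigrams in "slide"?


Word: "slide" (length 5)
Number of 3-grams = length - 3 + 1 = 5 - 3 + 1
= 3


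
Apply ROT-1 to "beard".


Word: "beard"
Shift: 1
Each letter → (letter + shift) mod 26:
  'b' (1) + 1 = 2 → 'c'
  'e' (4) + 1 = 5 → 'f'
  'a' (0) + 1 = 1 → 'b'
  'r' (17) + 1 = 18 → 's'
  'd' (3) + 1 = 4 → 'e'
Result = "cfbse"


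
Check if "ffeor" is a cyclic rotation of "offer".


Word: "offer", Candidate: "ffeor"
Method: check if candidate is substring of word+word
"offeroffer" contains "ffeor"? No
Is rotation = No


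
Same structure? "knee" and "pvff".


Pattern of "knee": [0, 1, 2, 2]
Pattern of "pvff": [0, 1, 2, 2]
Patterns match
Same pattern = Yes


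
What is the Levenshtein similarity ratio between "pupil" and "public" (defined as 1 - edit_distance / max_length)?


Word 1: "pupil" (length 5)
Word 2: "public" (length 6)
One optimal edit sequence:
  1. keep 'p'
  2. keep 'u'
  3. insert 'b'  (+1)
  4. substitute 'p' -> 'l'  (+1)
  5. keep 'i'
  6. substitute 'l' -> 'c'  (+1)
Edit distance = 3
Max length = max(5, 6) = 6
Similarity = 1 - 3/6
= 0.5000


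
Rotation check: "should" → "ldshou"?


Word: "should", Candidate: "ldshou"
Method: check if candidate is substring of word+word
"shouldshould" contains "ldshou"? Yes
Is rotation = Yes


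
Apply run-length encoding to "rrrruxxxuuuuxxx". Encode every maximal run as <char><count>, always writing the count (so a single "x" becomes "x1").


String: "rrrruxxxuuuuxxx"
Scanning for consecutive runs:
  'r' x 4
  'u' x 1
  'x' x 3
  'u' x 4
  'x' x 3
RLE = "r4u1x3u4x3"


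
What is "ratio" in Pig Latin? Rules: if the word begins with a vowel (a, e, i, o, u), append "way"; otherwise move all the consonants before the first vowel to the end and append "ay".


Word: "ratio"
Starts with consonant(s) → move to end, add 'ay'
Consonant cluster: "r"
Pig Latin = "atioray"


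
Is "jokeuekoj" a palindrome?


Word: "jokeuekoj"
Reversed: "jokeuekoj"
Forward == Backward? jokeuekoj == jokeuekoj
Palindrome = Yes


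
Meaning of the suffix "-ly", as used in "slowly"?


Suffix: -ly
Example: slowly (slow + -ly)
Meaning = in a manner


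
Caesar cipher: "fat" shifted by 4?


Word: "fat"
Shift: 4
Each letter → (letter + shift) mod 26:
  'f' (5) + 4 = 9 → 'j'
  'a' (0) + 4 = 4 → 'e'
  't' (19) + 4 = 23 → 'x'
Result = "jex"


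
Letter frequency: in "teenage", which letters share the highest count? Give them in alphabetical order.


Word: "teenage"
Letter counts:
  'a': 1
  'e': 3
  'g': 1
  'n': 1
  't': 1
Maximum count = 3
Most frequent = 'e' (3 times each)


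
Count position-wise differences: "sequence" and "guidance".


Comparing character by character (same length = 8):
  Pos 0: 's' vs 'g' !=
  Pos 1: 'e' vs 'u' !=
  Pos 2: 'q' vs 'i' !=
  Pos 3: 'u' vs 'd' !=
  Pos 4: 'e' vs 'a' !=
  Pos 5: 'n' vs 'n' =
  Pos 6: 'c' vs 'c' =
  Pos 7: 'e' vs 'e' =
Hamming distance = 5


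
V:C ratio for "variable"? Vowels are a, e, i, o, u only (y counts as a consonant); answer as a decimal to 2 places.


Word: "variable"
Vowels (a,e,i,o,u): 4
Consonants: 4
Ratio = 4/4
= 1.00


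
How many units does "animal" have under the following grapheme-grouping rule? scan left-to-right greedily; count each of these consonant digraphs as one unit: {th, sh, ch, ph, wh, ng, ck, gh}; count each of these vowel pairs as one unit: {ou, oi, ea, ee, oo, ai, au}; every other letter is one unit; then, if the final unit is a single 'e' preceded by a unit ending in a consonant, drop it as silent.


Word: "animal" (6 letters)
Left-to-right scan:
  (1) 'a' (letter)
  (2) 'n' (letter)
  (3) 'i' (letter)
  (4) 'm' (letter)
  (5) 'a' (letter)
  (6) 'l' (letter)
Units from scan: 6
Sound units = 6 units


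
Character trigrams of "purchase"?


Word: "purchase" (length 8)
Number of trigrams = 8 - 3 + 1 = 6
  Position 0: "pur"
  Position 1: "urc"
  Position 2: "rch"
  Position 3: "cha"
  Position 4: "has"
  Position 5: "ase"
Trigrams = "pur", "urc", "rch", "cha", "has", "ase"


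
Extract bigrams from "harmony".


Word: "harmony" (length 7)
Number of bigrams = 7 - 2 + 1 = 6
  Position 0: "ha"
  Position 1: "ar"
  Position 2: "rm"
  Position 3: "mo"
  Position 4: "on"
  Position 5: "ny"
Bigrams = "ha", "ar", "rm", "mo", "on", "ny"


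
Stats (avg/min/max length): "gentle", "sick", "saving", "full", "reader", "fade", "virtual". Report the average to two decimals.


Lengths: "gentle"=6, "sick"=4, "saving"=6, "full"=4, "reader"=6, "fade"=4, "virtual"=7
Sum = 37, Count = 7
Average = 37/7 = 5.29
= avg=5.29, min=4, max=7


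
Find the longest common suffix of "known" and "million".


Word 1: "known"
Word 2: "million"
Comparing from end:
  Pos -1: 'n' == 'n'
  Pos -2: 'w' != 'o' (stop)
LCS = "n" (length 1)


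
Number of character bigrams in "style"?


Word: "style" (length 5)
Number of 2-grams = length - 2 + 1 = 5 - 2 + 1
= 4


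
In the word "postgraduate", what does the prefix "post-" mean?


Prefix: post-
As in: postgraduate -> post- + graduate
Meaning = after


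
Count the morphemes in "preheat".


Word: "preheat"
Morphemes: pre- | heat
Each morpheme carries meaning
= 2 morphemes


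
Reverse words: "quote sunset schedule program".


Original: "quote sunset schedule program"
Words (1..n): quote | sunset | schedule | program
Reversed (n..1): program | schedule | sunset | quote
Result = "program schedule sunset quote"


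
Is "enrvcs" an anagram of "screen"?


Word 1: "screen" → sorted: ceenrs
Word 2: "enrvcs" → sorted: cenrsv
Same letters? ceenrs != cenrsv
Anagram = No


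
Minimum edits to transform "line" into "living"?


Word 1: "line" (length 4)
Word 2: "living" (length 6)
One optimal edit sequence (insert/delete/substitute each cost 1):
  1. keep 'l'
  2. insert 'i'  (+1)
  3. insert 'v'  (+1)
  4. keep 'i'
  5. keep 'n'
  6. substitute 'e' -> 'g'  (+1)
Total edit operations: 3
Edit distance = 3


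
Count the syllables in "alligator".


Word: "alligator"
Syllable breakdown: al | li | ga | tor
Counting: 4 parts
= 4 syllables


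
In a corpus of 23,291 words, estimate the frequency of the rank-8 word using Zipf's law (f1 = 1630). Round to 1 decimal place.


Zipf's law: f(r) = f(1) / r
f(1) = 1630
f(8) = 1630 / 8
= 203.8 occurrences


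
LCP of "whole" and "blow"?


Word 1: "whole"
Word 2: "blow"
Comparing from start:
  Pos 0: 'w' != 'b' (stop)
LCP = "" (length 0)


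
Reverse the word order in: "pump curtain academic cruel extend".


Original: "pump curtain academic cruel extend"
Words (1..n): pump | curtain | academic | cruel | extend
Reversed (n..1): extend | cruel | academic | curtain | pump
Result = "extend cruel academic curtain pump"


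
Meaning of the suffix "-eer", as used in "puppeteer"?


Suffix: -eer
Example: puppeteer = puppet + -eer
Meaning = one who is concerned with


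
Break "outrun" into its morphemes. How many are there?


Word: "outrun"
Morphemes: out- + run
Each morpheme carries meaning
= 2 morphemes


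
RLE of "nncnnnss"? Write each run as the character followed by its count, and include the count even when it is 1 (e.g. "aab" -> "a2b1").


String: "nncnnnss"
Scanning for consecutive runs:
  'n' x 2
  'c' x 1
  'n' x 3
  's' x 2
RLE = "n2c1n3s2"


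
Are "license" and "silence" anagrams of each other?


Word 1: "license" → sorted: ceeilns
Word 2: "silence" → sorted: ceeilns
Same letters? ceeilns == ceeilns
Anagram = Yes


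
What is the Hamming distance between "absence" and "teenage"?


Comparing character by character (same length = 7):
  Pos 0: 'a' vs 't' !=
  Pos 1: 'b' vs 'e' !=
  Pos 2: 's' vs 'e' !=
  Pos 3: 'e' vs 'n' !=
  Pos 4: 'n' vs 'a' !=
  Pos 5: 'c' vs 'g' !=
  Pos 6: 'e' vs 'e' =
Hamming distance = 6


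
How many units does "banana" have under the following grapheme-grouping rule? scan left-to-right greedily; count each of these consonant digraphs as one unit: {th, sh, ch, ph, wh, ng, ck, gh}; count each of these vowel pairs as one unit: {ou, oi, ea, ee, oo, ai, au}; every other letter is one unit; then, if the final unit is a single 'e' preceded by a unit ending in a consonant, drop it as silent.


Word: "banana" (6 letters)
Left-to-right scan:
  [1] 'b' (letter)
  [2] 'a' (letter)
  [3] 'n' (letter)
  [4] 'a' (letter)
  [5] 'n' (letter)
  [6] 'a' (letter)
Units from scan: 6
Sound units = 6 units


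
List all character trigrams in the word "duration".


Word: "duration" (length 8)
Number of trigrams = 8 - 3 + 1 = 6
  Position 0: "dur"
  Position 1: "ura"
  Position 2: "rat"
  Position 3: "ati"
  Position 4: "tio"
  Position 5: "ion"
Trigrams = "dur", "ura", "rat", "ati", "tio", "ion"


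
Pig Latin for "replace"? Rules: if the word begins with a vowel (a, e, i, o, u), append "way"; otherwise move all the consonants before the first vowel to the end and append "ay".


Word: "replace"
Starts with consonant(s) → move to end, add 'ay'
Consonant cluster: "r"
Pig Latin = "eplaceray"


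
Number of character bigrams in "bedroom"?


Word: "bedroom" (length 7)
Number of 2-grams = length - 2 + 1 = 7 - 2 + 1
= 6


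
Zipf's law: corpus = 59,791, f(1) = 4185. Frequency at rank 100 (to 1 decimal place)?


Zipf's law: f(r) = f(1) / r
f(1) = 4185
f(100) = 4185 / 100
= 41.9 occurrences


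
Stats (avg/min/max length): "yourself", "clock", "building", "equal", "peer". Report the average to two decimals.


Lengths: "yourself"=8, "clock"=5, "building"=8, "equal"=5, "peer"=4
Sum = 30, Count = 5
Average = 30/5 = 6.00
= avg=6.00, min=4, max=8


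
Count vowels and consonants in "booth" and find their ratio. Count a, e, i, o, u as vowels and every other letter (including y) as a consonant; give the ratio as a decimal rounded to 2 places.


Word: "booth"
Vowels (a,e,i,o,u): 2
Consonants: 3
Ratio = 2/3
= 0.67


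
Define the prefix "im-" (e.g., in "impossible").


Prefix: im-
Example: impossible = im- + possible
Meaning = not / into


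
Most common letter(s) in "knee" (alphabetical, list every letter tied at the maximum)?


Word: "knee"
Letter counts:
  'e': 2
  'k': 1
  'n': 1
Maximum count = 2
Most frequent = 'e' (2 times each)


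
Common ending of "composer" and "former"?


Word 1: "composer"
Word 2: "former"
Comparing from end:
  Pos -1: 'r' == 'r'
  Pos -2: 'e' == 'e'
  Pos -3: 's' != 'm' (stop)
LCS = "er" (length 2)


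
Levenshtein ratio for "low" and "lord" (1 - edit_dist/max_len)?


Word 1: "low" (length 3)
Word 2: "lord" (length 4)
One optimal edit sequence:
  1. keep 'l'
  2. keep 'o'
  3. insert 'r'  (+1)
  4. substitute 'w' -> 'd'  (+1)
Edit distance = 2
Max length = max(3, 4) = 4
Similarity = 1 - 2/4
= 0.5000


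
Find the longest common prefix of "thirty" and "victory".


Word 1: "thirty"
Word 2: "victory"
Comparing from start:
  Pos 0: 't' != 'v' (stop)
LCP = "" (length 0)


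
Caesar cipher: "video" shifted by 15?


Word: "video"
Shift: 15
Each letter → (letter + shift) mod 26:
  'v' (21) + 15 = 10 → 'k'
  'i' (8) + 15 = 23 → 'x'
  'd' (3) + 15 = 18 → 's'
  'e' (4) + 15 = 19 → 't'
  'o' (14) + 15 = 3 → 'd'
Result = "kxstd"


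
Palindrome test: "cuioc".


Word: "cuioc"
Reversed: "coiuc"
Forward == Backward? cuioc != coiuc
Palindrome = No


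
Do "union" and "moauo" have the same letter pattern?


Pattern of "union": [0, 1, 2, 3, 1]
Pattern of "moauo": [0, 1, 2, 3, 1]
Patterns match
Same pattern = Yes


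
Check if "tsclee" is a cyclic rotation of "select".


Word: "select", Candidate: "tsclee"
Method: check if candidate is substring of word+word
"selectselect" contains "tsclee"? No
Is rotation = No


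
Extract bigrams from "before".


Word: "before" (length 6)
Number of bigrams = 6 - 2 + 1 = 5
  Position 0: "be"
  Position 1: "ef"
  Position 2: "fo"
  Position 3: "or"
  Position 4: "re"
Bigrams = "be", "ef", "fo", "or", "re"


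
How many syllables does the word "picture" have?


Word: "picture"
Syllable breakdown: pic / ture
Counting: 2 parts
= 2 syllables


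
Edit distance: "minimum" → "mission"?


Word 1: "minimum" (length 7)
Word 2: "mission" (length 7)
One optimal edit sequence (insert/delete/substitute each cost 1):
  1. keep 'm'
  2. keep 'i'
  3. substitute 'n' -> 's'  (+1)
  4. substitute 'i' -> 's'  (+1)
  5. substitute 'm' -> 'i'  (+1)
  6. substitute 'u' -> 'o'  (+1)
  7. substitute 'm' -> 'n'  (+1)
Total edit operations: 5
Edit distance = 5


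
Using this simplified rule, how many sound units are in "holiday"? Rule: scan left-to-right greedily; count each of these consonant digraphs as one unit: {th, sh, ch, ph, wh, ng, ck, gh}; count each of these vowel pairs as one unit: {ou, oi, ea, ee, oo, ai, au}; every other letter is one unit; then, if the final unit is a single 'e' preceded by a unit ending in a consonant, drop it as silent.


Word: "holiday" (7 letters)
Left-to-right scan:
  [1] 'h' (letter)
  [2] 'o' (letter)
  [3] 'l' (letter)
  [4] 'i' (letter)
  [5] 'd' (letter)
  [6] 'a' (letter)
  [7] 'y' (letter)
Units from scan: 7
Sound units = 7 units


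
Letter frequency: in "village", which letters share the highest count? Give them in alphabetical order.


Word: "village"
Letter counts:
  'a': 1
  'e': 1
  'g': 1
  'i': 1
  'l': 2
  'v': 1
Maximum count = 2
Most frequent = 'l' (2 times each)


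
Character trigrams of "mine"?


Word: "mine" (length 4)
Number of trigrams = 4 - 3 + 1 = 2
  Position 0: "min"
  Position 1: "ine"
Trigrams = "min", "ine"


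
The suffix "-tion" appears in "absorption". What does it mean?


Suffix: -tion
As in: absorption -> absorb + -tion, with a spelling change
Meaning = act or process


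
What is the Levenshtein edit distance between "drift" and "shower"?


Word 1: "drift" (length 5)
Word 2: "shower" (length 6)
One optimal edit sequence (insert/delete/substitute each cost 1):
  1. insert 's'  (+1)
  2. substitute 'd' -> 'h'  (+1)
  3. substitute 'r' -> 'o'  (+1)
  4. substitute 'i' -> 'w'  (+1)
  5. substitute 'f' -> 'e'  (+1)
  6. substitute 't' -> 'r'  (+1)
Total edit operations: 6
Edit distance = 6


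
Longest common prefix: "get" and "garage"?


Word 1: "get"
Word 2: "garage"
Comparing from start:
  Pos 0: 'g' == 'g'
  Pos 1: 'e' != 'a' (stop)
LCP = "g" (length 1)


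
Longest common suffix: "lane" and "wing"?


Word 1: "lane"
Word 2: "wing"
Comparing from end:
  Pos -1: 'e' != 'g' (stop)
LCS = "" (length 0)


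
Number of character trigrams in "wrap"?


Word: "wrap" (length 4)
Number of 3-grams = length - 3 + 1 = 4 - 3 + 1
= 2


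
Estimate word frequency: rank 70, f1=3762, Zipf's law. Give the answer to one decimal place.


Zipf's law: f(r) = f(1) / r
f(1) = 3762
f(70) = 3762 / 70
= 53.7 occurrences


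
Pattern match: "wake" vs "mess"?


Pattern of "wake": [0, 1, 2, 3]
Pattern of "mess": [0, 1, 2, 2]
Patterns do not match
Same pattern = No
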